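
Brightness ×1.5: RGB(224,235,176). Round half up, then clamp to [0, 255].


Multiply each channel by 1.5, round half up, clamp to [0, 255]
R: 224×1.5 = 336 → clamp → 255
G: 235×1.5 = 352.5 → round → 353 → clamp → 255
B: 176×1.5 = 264 → clamp → 255
= RGB(255, 255, 255)


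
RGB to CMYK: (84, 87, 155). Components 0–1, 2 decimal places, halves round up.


R'=84/255≈0.3294, G'=87/255≈0.3412, B'=155/255≈0.6078
K = 1 - max(R',G',B') = 1 - 155/255 = 100/255 = 0.39215… → 0.39
(1-R'-K)/(1-K) simplifies to (max-R)/max with max = 155:
C = (155-84)/155 = 71/155 = 0.45806… → 0.46
M = (155-87)/155 = 68/155 = 0.43870… → 0.44
Y = (155-155)/155 = 0/155 = 0 → 0.00
= CMYK(0.46, 0.44, 0.00, 0.39)


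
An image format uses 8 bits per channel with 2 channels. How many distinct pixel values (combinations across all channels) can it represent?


Total bits = 8 bits/channel × 2 channels = 16 bits
Distinct pixel values = 2^16
= 65,536 pixel values


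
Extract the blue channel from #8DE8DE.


Color: #8DE8DE
R = 8D = 141
G = E8 = 232
B = DE = 222
Blue = 222


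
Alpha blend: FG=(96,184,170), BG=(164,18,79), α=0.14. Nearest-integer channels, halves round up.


C = α×F + (1-α)×B, with 1-α = 0.86
R: 0.14×96 + 0.86×164 = 13.44 + 141.04 = 154.48 → 154
G: 0.14×184 + 0.86×18 = 25.76 + 15.48 = 41.24 → 41
B: 0.14×170 + 0.86×79 = 23.80 + 67.94 = 91.74 → 92
= RGB(154, 41, 92)


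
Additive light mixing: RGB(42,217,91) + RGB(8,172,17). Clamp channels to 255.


Additive: each channel = min(255, C₁+C₂)
R: 42+8 = 50 → 50
G: 217+172 = 389 → 255
B: 91+17 = 108 → 108
= RGB(50, 255, 108)


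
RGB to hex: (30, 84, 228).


R = 30 → 1E (hex)
G = 84 → 54 (hex)
B = 228 → E4 (hex)
Hex = #1E54E4


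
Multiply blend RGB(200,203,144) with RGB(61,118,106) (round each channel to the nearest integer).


Multiply: C = A×B/255, rounded to nearest integer
R: 200×61/255 = 12200/255 ≈ 47.843 → 48
G: 203×118/255 = 23954/255 ≈ 93.937 → 94
B: 144×106/255 = 15264/255 ≈ 59.859 → 60
= RGB(48, 94, 60)


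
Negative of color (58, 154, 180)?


Invert: (255-R, 255-G, 255-B)
R: 255-58 = 197
G: 255-154 = 101
B: 255-180 = 75
= RGB(197, 101, 75)


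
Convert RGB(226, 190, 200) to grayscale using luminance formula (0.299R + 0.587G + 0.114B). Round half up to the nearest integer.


Gray = 0.299×R + 0.587×G + 0.114×B
Gray = 0.299×226 + 0.587×190 + 0.114×200
Gray = 67.574 + 111.530 + 22.800
Gray = 201.904 → round half up → 202
Gray = 202


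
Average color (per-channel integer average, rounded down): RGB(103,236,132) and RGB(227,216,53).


Midpoint: each channel = ⌊(C₁+C₂)/2⌋
R: ⌊(103+227)/2⌋ = 165
G: ⌊(236+216)/2⌋ = 226
B: ⌊(132+53)/2⌋ = 92
= RGB(165, 226, 92)


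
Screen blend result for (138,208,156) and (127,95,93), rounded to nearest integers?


Screen: C = 255 - (255-A)×(255-B)/255, rounded to nearest integer
R: 255 - (255-138)×(255-127)/255 = 255 - 14976/255 ≈ 255 - 58.729 = 196.271 → 196
G: 255 - (255-208)×(255-95)/255 = 255 - 7520/255 ≈ 255 - 29.490 = 225.510 → 226
B: 255 - (255-156)×(255-93)/255 = 255 - 16038/255 ≈ 255 - 62.894 = 192.106 → 192
= RGB(196, 226, 192)


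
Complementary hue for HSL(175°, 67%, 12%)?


Complement = opposite side of color wheel = hue + 180°
H' = (175 + 180) mod 360 = 355°
S and L unchanged.
= HSL(355°, 67%, 12%)


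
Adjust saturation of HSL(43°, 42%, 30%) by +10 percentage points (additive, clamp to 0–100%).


Original S = 42%
Adjustment = +10 percentage points
New S = 42 + (10) = 52
Clamp to [0, 100] → 52
= HSL(43°, 52%, 30%)


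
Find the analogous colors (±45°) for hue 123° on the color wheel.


Base hue: 123°
Left analog: (123 - 45) mod 360 = 78°
Right analog: (123 + 45) mod 360 = 168°
Analogous hues = 78° and 168°


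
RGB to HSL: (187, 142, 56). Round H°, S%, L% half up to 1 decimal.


Normalize: R'=187/255≈0.7333, G'=142/255≈0.5569, B'=56/255≈0.2196
Max=187/255, Min=56/255, Δ=Max-Min=131/255
L = (Max+Min)/2 = (187+56)/510 = 243/510 = 0.47647… → L = 47.6%
L ≤ 0.5 → S = Δ/(Max+Min) = 131/(187+56) = 131/243 = 0.53909… → S = 53.9%
(the 1/255 factors cancel in S and H, so raw channel differences can be used)
Max is R' → H = 60 × (((G-B)/Δ) mod 6) = 60 × (((142-56)/131) mod 6)
  86/131 = 0.6564…
  H = 60 × 0.6564… = 39.389…° → H = 39.4°
= HSL(39.4°, 53.9%, 47.6%)


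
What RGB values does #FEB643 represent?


FE → 254 (R)
B6 → 182 (G)
43 → 67 (B)
= RGB(254, 182, 67)


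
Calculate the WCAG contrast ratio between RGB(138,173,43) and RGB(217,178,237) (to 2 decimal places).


Linearize each sRGB channel c=v/255: c/12.92 if c ≤ 0.04045 else ((c+0.055)/1.055)^2.4
L = 0.2126×R_lin + 0.7152×G_lin + 0.0722×B_lin
Color 1 (138,173,43):
  R=138: 138/255≈0.5412 > 0.04045 → ((0.5412+0.055)/1.055)^2.4 ≈ 0.25415
  G=173: 173/255≈0.6784 > 0.04045 → ((0.6784+0.055)/1.055)^2.4 ≈ 0.41789
  B=43: 43/255≈0.1686 > 0.04045 → ((0.1686+0.055)/1.055)^2.4 ≈ 0.02416
  L1 = 0.2126×0.25415 + 0.7152×0.41789 + 0.0722×0.02416 ≈ 0.35465
Color 2 (217,178,237):
  R=217: 217/255≈0.8510 > 0.04045 → ((0.8510+0.055)/1.055)^2.4 ≈ 0.69387
  G=178: 178/255≈0.6980 > 0.04045 → ((0.6980+0.055)/1.055)^2.4 ≈ 0.44520
  B=237: 237/255≈0.9294 > 0.04045 → ((0.9294+0.055)/1.055)^2.4 ≈ 0.84687
  L2 = 0.2126×0.69387 + 0.7152×0.44520 + 0.0722×0.84687 ≈ 0.52707
Lighter = 0.52707, Darker = 0.35465
Ratio = (L_lighter + 0.05) / (L_darker + 0.05)
Ratio = (0.52707 + 0.05) / (0.35465 + 0.05) = 0.57707 / 0.40465 ≈ 1.4261
Ratio ≈ 1.43:1


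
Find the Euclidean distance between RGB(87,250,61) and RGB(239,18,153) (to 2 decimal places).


d = √[(R₁-R₂)² + (G₁-G₂)² + (B₁-B₂)²]
d = √[(87-239)² + (250-18)² + (61-153)²]
d = √[23104 + 53824 + 8464]
d = √85392
d ≈ 292.22


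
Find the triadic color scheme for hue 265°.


Triadic: equally spaced at 120° intervals
H1 = 265°
H2 = (265 + 120) mod 360 = 25°
H3 = (265 + 240) mod 360 = 145°
Triadic = 265°, 25°, 145°


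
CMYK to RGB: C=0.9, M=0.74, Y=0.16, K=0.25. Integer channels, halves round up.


R = 255 × (1-C) × (1-K) = 255 × 0.10 × 0.75 = 19.125 → 19
G = 255 × (1-M) × (1-K) = 255 × 0.26 × 0.75 = 49.725 → 50
B = 255 × (1-Y) × (1-K) = 255 × 0.84 × 0.75 = 160.65 → 161
= RGB(19, 50, 161)


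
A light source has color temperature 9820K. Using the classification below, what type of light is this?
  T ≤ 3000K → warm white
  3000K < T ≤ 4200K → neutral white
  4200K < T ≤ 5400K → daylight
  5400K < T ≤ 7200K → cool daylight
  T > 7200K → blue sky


Temperature: 9820K
9820K > 7200K → blue sky
Classification: blue sky


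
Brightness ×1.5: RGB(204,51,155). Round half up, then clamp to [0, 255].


Multiply each channel by 1.5, round half up, clamp to [0, 255]
R: 204×1.5 = 306 → clamp → 255
G: 51×1.5 = 76.5 → round → 77
B: 155×1.5 = 232.5 → round → 233
= RGB(255, 77, 233)


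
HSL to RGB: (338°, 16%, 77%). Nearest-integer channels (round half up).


H=338°, S=0.16, L=0.77
C = (1-|2L-1|)×S = (1-|0.54|)×0.16 = 0.0736
H' = H/60 = 338/60 ≈ 5.6333; X = C×(1-|H' mod 2 - 1|) ≈ 0.0270
m = L - C/2 = 0.77 - 0.0368 = 0.7332
Sector ⌊H'⌋ = 5 → (R',G',B') = (0.0736, 0.0, ≈0.0270)
RGB = ((R'+m)×255, (G'+m)×255, (B'+m)×255) = (205.734, 186.966, 193.8476)
Round half up → RGB(206, 187, 194)


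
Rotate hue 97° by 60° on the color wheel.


New hue = (H + rotation) mod 360
New hue = (97 + 60) mod 360
= 157 mod 360
= 157°


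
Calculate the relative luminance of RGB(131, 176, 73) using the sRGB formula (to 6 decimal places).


Linearize each channel (sRGB transfer function): c = v/255; c_lin = c/12.92 if c ≤ 0.04045, else ((c+0.055)/1.055)^2.4
  R: 131/255 ≈ 0.513725 > 0.04045 → ((0.513725+0.055)/1.055)^2.4 ≈ 0.226966
  G: 176/255 ≈ 0.690196 > 0.04045 → ((0.690196+0.055)/1.055)^2.4 ≈ 0.434154
  B: 73/255 ≈ 0.286275 > 0.04045 → ((0.286275+0.055)/1.055)^2.4 ≈ 0.066626
R_lin = 0.226966, G_lin = 0.434154, B_lin = 0.066626
L = 0.2126×R + 0.7152×G + 0.0722×B
L = 0.2126×0.226966 + 0.7152×0.434154 + 0.0722×0.066626
L ≈ 0.363570


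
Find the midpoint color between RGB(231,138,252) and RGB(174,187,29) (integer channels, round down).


Midpoint: each channel = ⌊(C₁+C₂)/2⌋
R: ⌊(231+174)/2⌋ = 202
G: ⌊(138+187)/2⌋ = 162
B: ⌊(252+29)/2⌋ = 140
= RGB(202, 162, 140)


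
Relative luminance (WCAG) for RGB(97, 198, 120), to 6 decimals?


Linearize each channel (sRGB transfer function): c = v/255; c_lin = c/12.92 if c ≤ 0.04045, else ((c+0.055)/1.055)^2.4
  R: 97/255 ≈ 0.380392 > 0.04045 → ((0.380392+0.055)/1.055)^2.4 ≈ 0.119538
  G: 198/255 ≈ 0.776471 > 0.04045 → ((0.776471+0.055)/1.055)^2.4 ≈ 0.564712
  B: 120/255 ≈ 0.470588 > 0.04045 → ((0.470588+0.055)/1.055)^2.4 ≈ 0.187821
R_lin = 0.119538, G_lin = 0.564712, B_lin = 0.187821
L = 0.2126×R + 0.7152×G + 0.0722×B
L = 0.2126×0.119538 + 0.7152×0.564712 + 0.0722×0.187821
L ≈ 0.442856


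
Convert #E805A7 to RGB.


E8 → 232 (R)
05 → 5 (G)
A7 → 167 (B)
= RGB(232, 5, 167)


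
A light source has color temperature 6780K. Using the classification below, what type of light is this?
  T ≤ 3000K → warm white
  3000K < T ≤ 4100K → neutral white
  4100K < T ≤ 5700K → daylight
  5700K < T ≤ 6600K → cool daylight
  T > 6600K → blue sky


Temperature: 6780K
6780K > 6600K → blue sky
Classification: blue sky


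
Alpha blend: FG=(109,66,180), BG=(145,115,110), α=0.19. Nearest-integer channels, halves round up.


C = α×F + (1-α)×B, with 1-α = 0.81
R: 0.19×109 + 0.81×145 = 20.71 + 117.45 = 138.16 → 138
G: 0.19×66 + 0.81×115 = 12.54 + 93.15 = 105.69 → 106
B: 0.19×180 + 0.81×110 = 34.20 + 89.10 = 123.30 → 123
= RGB(138, 106, 123)


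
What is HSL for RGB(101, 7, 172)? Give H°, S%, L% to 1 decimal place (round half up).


Normalize: R'=101/255≈0.3961, G'=7/255≈0.0275, B'=172/255≈0.6745
Max=172/255, Min=7/255, Δ=Max-Min=165/255
L = (Max+Min)/2 = (172+7)/510 = 179/510 = 0.35098… → L = 35.1%
L ≤ 0.5 → S = Δ/(Max+Min) = 165/(172+7) = 165/179 = 0.92178… → S = 92.2%
(the 1/255 factors cancel in S and H, so raw channel differences can be used)
Max is B' → H = 60 × ((R-G)/Δ + 4) = 60 × ((101-7)/165 + 4)
  94/165 + 4 = 0.5696… + 4 = 4.5696…
  H = 60 × 4.5696… = 274.181…° → H = 274.2°
= HSL(274.2°, 92.2%, 35.1%)


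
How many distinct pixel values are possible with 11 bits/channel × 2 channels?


Total bits = 11 bits/channel × 2 channels = 22 bits
Distinct pixel values = 2^22
= 4,194,304 pixel values


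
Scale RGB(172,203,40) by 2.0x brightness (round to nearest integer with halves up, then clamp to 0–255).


Multiply each channel by 2.0, round half up, clamp to [0, 255]
R: 172×2.0 = 344 → clamp → 255
G: 203×2.0 = 406 → clamp → 255
B: 40×2.0 = 80
= RGB(255, 255, 80)


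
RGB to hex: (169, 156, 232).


R = 169 → A9 (hex)
G = 156 → 9C (hex)
B = 232 → E8 (hex)
Hex = #A99CE8


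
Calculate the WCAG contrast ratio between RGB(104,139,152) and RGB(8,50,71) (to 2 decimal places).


Linearize each sRGB channel c=v/255: c/12.92 if c ≤ 0.04045 else ((c+0.055)/1.055)^2.4
L = 0.2126×R_lin + 0.7152×G_lin + 0.0722×B_lin
Color 1 (104,139,152):
  R=104: 104/255≈0.4078 > 0.04045 → ((0.4078+0.055)/1.055)^2.4 ≈ 0.13843
  G=139: 139/255≈0.5451 > 0.04045 → ((0.5451+0.055)/1.055)^2.4 ≈ 0.25818
  B=152: 152/255≈0.5961 > 0.04045 → ((0.5961+0.055)/1.055)^2.4 ≈ 0.31399
  L1 = 0.2126×0.13843 + 0.7152×0.25818 + 0.0722×0.31399 ≈ 0.23675
Color 2 (8,50,71):
  R=8: 8/255≈0.0314 ≤ 0.04045 → 0.0314/12.92 ≈ 0.00243
  G=50: 50/255≈0.1961 > 0.04045 → ((0.1961+0.055)/1.055)^2.4 ≈ 0.03190
  B=71: 71/255≈0.2784 > 0.04045 → ((0.2784+0.055)/1.055)^2.4 ≈ 0.06301
  L2 = 0.2126×0.00243 + 0.7152×0.03190 + 0.0722×0.06301 ≈ 0.02788
Lighter = 0.23675, Darker = 0.02788
Ratio = (L_lighter + 0.05) / (L_darker + 0.05)
Ratio = (0.23675 + 0.05) / (0.02788 + 0.05) = 0.28675 / 0.07788 ≈ 3.6821
Ratio ≈ 3.68:1


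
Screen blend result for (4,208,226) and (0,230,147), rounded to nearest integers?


Screen: C = 255 - (255-A)×(255-B)/255, rounded to nearest integer
R: 255 - (255-4)×(255-0)/255 = 255 - 64005/255 ≈ 255 - 251.000 = 4.000 → 4
G: 255 - (255-208)×(255-230)/255 = 255 - 1175/255 ≈ 255 - 4.608 = 250.392 → 250
B: 255 - (255-226)×(255-147)/255 = 255 - 3132/255 ≈ 255 - 12.282 = 242.718 → 243
= RGB(4, 250, 243)


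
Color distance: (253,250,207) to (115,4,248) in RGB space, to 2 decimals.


d = √[(R₁-R₂)² + (G₁-G₂)² + (B₁-B₂)²]
d = √[(253-115)² + (250-4)² + (207-248)²]
d = √[19044 + 60516 + 1681]
d = √81241
d ≈ 285.03


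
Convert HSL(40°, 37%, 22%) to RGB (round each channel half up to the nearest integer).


H=40°, S=0.37, L=0.22
C = (1-|2L-1|)×S = (1-|-0.56|)×0.37 = 0.1628
H' = H/60 = 40/60 ≈ 0.6667; X = C×(1-|H' mod 2 - 1|) ≈ 0.1085
m = L - C/2 = 0.22 - 0.0814 = 0.1386
Sector ⌊H'⌋ = 0 → (R',G',B') = (0.1628, ≈0.1085, 0.0)
RGB = ((R'+m)×255, (G'+m)×255, (B'+m)×255) = (76.857, 63.019, 35.343)
Round half up → RGB(77, 63, 35)


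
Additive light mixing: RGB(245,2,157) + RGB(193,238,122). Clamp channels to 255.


Additive: each channel = min(255, C₁+C₂)
R: 245+193 = 438 → 255
G: 2+238 = 240 → 240
B: 157+122 = 279 → 255
= RGB(255, 240, 255)


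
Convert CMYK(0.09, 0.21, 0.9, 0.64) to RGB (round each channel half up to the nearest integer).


R = 255 × (1-C) × (1-K) = 255 × 0.91 × 0.36 = 83.538 → 84
G = 255 × (1-M) × (1-K) = 255 × 0.79 × 0.36 = 72.522 → 73
B = 255 × (1-Y) × (1-K) = 255 × 0.10 × 0.36 = 9.18 → 9
= RGB(84, 73, 9)


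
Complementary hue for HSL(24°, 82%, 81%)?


Complement = opposite side of color wheel = hue + 180°
H' = (24 + 180) mod 360 = 204°
S and L unchanged.
= HSL(204°, 82%, 81%)


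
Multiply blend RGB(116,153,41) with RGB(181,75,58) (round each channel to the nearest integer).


Multiply: C = A×B/255, rounded to nearest integer
R: 116×181/255 = 20996/255 ≈ 82.337 → 82
G: 153×75/255 = 11475/255 ≈ 45.000 → 45
B: 41×58/255 = 2378/255 ≈ 9.325 → 9
= RGB(82, 45, 9)


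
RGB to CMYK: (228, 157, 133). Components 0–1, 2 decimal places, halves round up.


R'=228/255≈0.8941, G'=157/255≈0.6157, B'=133/255≈0.5216
K = 1 - max(R',G',B') = 1 - 228/255 = 27/255 = 0.10588… → 0.11
(1-R'-K)/(1-K) simplifies to (max-R)/max with max = 228:
C = (228-228)/228 = 0/228 = 0 → 0.00
M = (228-157)/228 = 71/228 = 0.31140… → 0.31
Y = (228-133)/228 = 95/228 = 0.41666… → 0.42
= CMYK(0.00, 0.31, 0.42, 0.11)


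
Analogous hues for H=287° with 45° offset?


Base hue: 287°
Left analog: (287 - 45) mod 360 = 242°
Right analog: (287 + 45) mod 360 = 332°
Analogous hues = 242° and 332°


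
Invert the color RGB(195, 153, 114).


Invert: (255-R, 255-G, 255-B)
R: 255-195 = 60
G: 255-153 = 102
B: 255-114 = 141
= RGB(60, 102, 141)


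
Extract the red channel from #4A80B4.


Color: #4A80B4
R = 4A = 74
G = 80 = 128
B = B4 = 180
Red = 74


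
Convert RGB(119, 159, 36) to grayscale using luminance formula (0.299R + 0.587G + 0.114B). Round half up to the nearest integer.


Gray = 0.299×R + 0.587×G + 0.114×B
Gray = 0.299×119 + 0.587×159 + 0.114×36
Gray = 35.581 + 93.333 + 4.104
Gray = 133.018 → round half up → 133
Gray = 133


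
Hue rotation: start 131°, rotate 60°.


New hue = (H + rotation) mod 360
New hue = (131 + 60) mod 360
= 191 mod 360
= 191°


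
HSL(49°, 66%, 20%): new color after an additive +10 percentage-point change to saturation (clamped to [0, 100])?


Original S = 66%
Adjustment = +10 percentage points
New S = 66 + (10) = 76
Clamp to [0, 100] → 76
= HSL(49°, 76%, 20%)


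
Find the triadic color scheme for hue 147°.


Triadic: equally spaced at 120° intervals
H1 = 147°
H2 = (147 + 120) mod 360 = 267°
H3 = (147 + 240) mod 360 = 27°
Triadic = 147°, 267°, 27°


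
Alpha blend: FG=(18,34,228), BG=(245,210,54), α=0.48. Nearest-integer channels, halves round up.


C = α×F + (1-α)×B, with 1-α = 0.52
R: 0.48×18 + 0.52×245 = 8.64 + 127.40 = 136.04 → 136
G: 0.48×34 + 0.52×210 = 16.32 + 109.20 = 125.52 → 126
B: 0.48×228 + 0.52×54 = 109.44 + 28.08 = 137.52 → 138
= RGB(136, 126, 138)


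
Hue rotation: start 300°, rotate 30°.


New hue = (H + rotation) mod 360
New hue = (300 + 30) mod 360
= 330 mod 360
= 330°


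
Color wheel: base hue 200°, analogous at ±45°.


Base hue: 200°
Left analog: (200 - 45) mod 360 = 155°
Right analog: (200 + 45) mod 360 = 245°
Analogous hues = 155° and 245°


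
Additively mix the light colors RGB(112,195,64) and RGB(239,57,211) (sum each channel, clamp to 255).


Additive: each channel = min(255, C₁+C₂)
R: 112+239 = 351 → 255
G: 195+57 = 252 → 252
B: 64+211 = 275 → 255
= RGB(255, 252, 255)


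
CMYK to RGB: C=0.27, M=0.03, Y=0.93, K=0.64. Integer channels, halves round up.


R = 255 × (1-C) × (1-K) = 255 × 0.73 × 0.36 = 67.014 → 67
G = 255 × (1-M) × (1-K) = 255 × 0.97 × 0.36 = 89.046 → 89
B = 255 × (1-Y) × (1-K) = 255 × 0.07 × 0.36 = 6.426 → 6
= RGB(67, 89, 6)


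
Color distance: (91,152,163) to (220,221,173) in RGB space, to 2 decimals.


d = √[(R₁-R₂)² + (G₁-G₂)² + (B₁-B₂)²]
d = √[(91-220)² + (152-221)² + (163-173)²]
d = √[16641 + 4761 + 100]
d = √21502
d ≈ 146.64


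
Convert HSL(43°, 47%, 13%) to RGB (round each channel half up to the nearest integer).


H=43°, S=0.47, L=0.13
C = (1-|2L-1|)×S = (1-|-0.74|)×0.47 = 0.1222
H' = H/60 = 43/60 ≈ 0.7167; X = C×(1-|H' mod 2 - 1|) ≈ 0.0876
m = L - C/2 = 0.13 - 0.0611 = 0.0689
Sector ⌊H'⌋ = 0 → (R',G',B') = (0.1222, ≈0.0876, 0.0)
RGB = ((R'+m)×255, (G'+m)×255, (B'+m)×255) = (48.7305, 39.90155, 17.5695)
Round half up → RGB(49, 40, 18)


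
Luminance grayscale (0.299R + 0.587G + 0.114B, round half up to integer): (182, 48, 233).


Gray = 0.299×R + 0.587×G + 0.114×B
Gray = 0.299×182 + 0.587×48 + 0.114×233
Gray = 54.418 + 28.176 + 26.562
Gray = 109.156 → round half up → 109
Gray = 109


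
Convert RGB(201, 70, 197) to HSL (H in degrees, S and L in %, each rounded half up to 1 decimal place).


Normalize: R'=201/255≈0.7882, G'=70/255≈0.2745, B'=197/255≈0.7725
Max=201/255, Min=70/255, Δ=Max-Min=131/255
L = (Max+Min)/2 = (201+70)/510 = 271/510 = 0.53137… → L = 53.1%
L > 0.5 → S = Δ/(2-Max-Min) = 131/(510-201-70) = 131/239 = 0.54811… → S = 54.8%
(the 1/255 factors cancel in S and H, so raw channel differences can be used)
Max is R' → H = 60 × (((G-B)/Δ) mod 6) = 60 × (((70-197)/131) mod 6)
  (-127)/131 = -0.9694…; negative, so add 6 → 5.0305…
  H = 60 × 5.0305… = 301.832…° → H = 301.8°
= HSL(301.8°, 54.8%, 53.1%)


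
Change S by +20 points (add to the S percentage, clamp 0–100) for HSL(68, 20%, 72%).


Original S = 20%
Adjustment = +20 percentage points
New S = 20 + (20) = 40
Clamp to [0, 100] → 40
= HSL(68°, 40%, 72%)


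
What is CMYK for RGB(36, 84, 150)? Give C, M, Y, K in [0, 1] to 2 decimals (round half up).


R'=36/255≈0.1412, G'=84/255≈0.3294, B'=150/255≈0.5882
K = 1 - max(R',G',B') = 1 - 150/255 = 105/255 = 0.41176… → 0.41
(1-R'-K)/(1-K) simplifies to (max-R)/max with max = 150:
C = (150-36)/150 = 114/150 = 0.76 → 0.76
M = (150-84)/150 = 66/150 = 0.44 → 0.44
Y = (150-150)/150 = 0/150 = 0 → 0.00
= CMYK(0.76, 0.44, 0.00, 0.41)


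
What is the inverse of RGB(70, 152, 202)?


Invert: (255-R, 255-G, 255-B)
R: 255-70 = 185
G: 255-152 = 103
B: 255-202 = 53
= RGB(185, 103, 53)


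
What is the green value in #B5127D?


Color: #B5127D
R = B5 = 181
G = 12 = 18
B = 7D = 125
Green = 18


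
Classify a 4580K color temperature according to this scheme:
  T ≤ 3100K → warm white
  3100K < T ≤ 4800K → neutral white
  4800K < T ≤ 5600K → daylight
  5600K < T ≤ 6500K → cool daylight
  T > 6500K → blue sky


Temperature: 4580K
3100K < 4580K ≤ 4800K → neutral white
Classification: neutral white


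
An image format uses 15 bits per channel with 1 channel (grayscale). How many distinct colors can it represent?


Total bits = 15 bits/channel × 1 channels = 15 bits
Distinct colors = 2^15
= 32,768 colors


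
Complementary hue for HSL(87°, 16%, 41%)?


Complement = opposite side of color wheel = hue + 180°
H' = (87 + 180) mod 360 = 267°
S and L unchanged.
= HSL(267°, 16%, 41%)


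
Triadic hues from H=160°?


Triadic: equally spaced at 120° intervals
H1 = 160°
H2 = (160 + 120) mod 360 = 280°
H3 = (160 + 240) mod 360 = 40°
Triadic = 160°, 280°, 40°


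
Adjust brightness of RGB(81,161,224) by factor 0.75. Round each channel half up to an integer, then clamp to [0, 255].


Multiply each channel by 0.75, round half up, clamp to [0, 255]
R: 81×0.75 = 60.75 → round → 61
G: 161×0.75 = 120.75 → round → 121
B: 224×0.75 = 168
= RGB(61, 121, 168)


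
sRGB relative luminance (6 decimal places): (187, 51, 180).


Linearize each channel (sRGB transfer function): c = v/255; c_lin = c/12.92 if c ≤ 0.04045, else ((c+0.055)/1.055)^2.4
  R: 187/255 ≈ 0.733333 > 0.04045 → ((0.733333+0.055)/1.055)^2.4 ≈ 0.496933
  G: 51/255 ≈ 0.200000 > 0.04045 → ((0.200000+0.055)/1.055)^2.4 ≈ 0.033105
  B: 180/255 ≈ 0.705882 > 0.04045 → ((0.705882+0.055)/1.055)^2.4 ≈ 0.456411
R_lin = 0.496933, G_lin = 0.033105, B_lin = 0.456411
L = 0.2126×R + 0.7152×G + 0.0722×B
L = 0.2126×0.496933 + 0.7152×0.033105 + 0.0722×0.456411
L ≈ 0.162277


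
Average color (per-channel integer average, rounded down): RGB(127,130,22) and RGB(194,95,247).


Midpoint: each channel = ⌊(C₁+C₂)/2⌋
R: ⌊(127+194)/2⌋ = 160
G: ⌊(130+95)/2⌋ = 112
B: ⌊(22+247)/2⌋ = 134
= RGB(160, 112, 134)


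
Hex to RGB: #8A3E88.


8A → 138 (R)
3E → 62 (G)
88 → 136 (B)
= RGB(138, 62, 136)


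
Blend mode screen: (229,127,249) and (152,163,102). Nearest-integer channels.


Screen: C = 255 - (255-A)×(255-B)/255, rounded to nearest integer
R: 255 - (255-229)×(255-152)/255 = 255 - 2678/255 ≈ 255 - 10.502 = 244.498 → 244
G: 255 - (255-127)×(255-163)/255 = 255 - 11776/255 ≈ 255 - 46.180 = 208.820 → 209
B: 255 - (255-249)×(255-102)/255 = 255 - 918/255 ≈ 255 - 3.600 = 251.400 → 251
= RGB(244, 209, 251)


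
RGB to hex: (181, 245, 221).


R = 181 → B5 (hex)
G = 245 → F5 (hex)
B = 221 → DD (hex)
Hex = #B5F5DD


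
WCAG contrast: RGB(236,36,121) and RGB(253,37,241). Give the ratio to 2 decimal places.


Linearize each sRGB channel c=v/255: c/12.92 if c ≤ 0.04045 else ((c+0.055)/1.055)^2.4
L = 0.2126×R_lin + 0.7152×G_lin + 0.0722×B_lin
Color 1 (236,36,121):
  R=236: 236/255≈0.9255 > 0.04045 → ((0.9255+0.055)/1.055)^2.4 ≈ 0.83880
  G=36: 36/255≈0.1412 > 0.04045 → ((0.1412+0.055)/1.055)^2.4 ≈ 0.01764
  B=121: 121/255≈0.4745 > 0.04045 → ((0.4745+0.055)/1.055)^2.4 ≈ 0.19120
  L1 = 0.2126×0.83880 + 0.7152×0.01764 + 0.0722×0.19120 ≈ 0.20475
Color 2 (253,37,241):
  R=253: 253/255≈0.9922 > 0.04045 → ((0.9922+0.055)/1.055)^2.4 ≈ 0.98225
  G=37: 37/255≈0.1451 > 0.04045 → ((0.1451+0.055)/1.055)^2.4 ≈ 0.01850
  B=241: 241/255≈0.9451 > 0.04045 → ((0.9451+0.055)/1.055)^2.4 ≈ 0.87962
  L2 = 0.2126×0.98225 + 0.7152×0.01850 + 0.0722×0.87962 ≈ 0.28557
Lighter = 0.28557, Darker = 0.20475
Ratio = (L_lighter + 0.05) / (L_darker + 0.05)
Ratio = (0.28557 + 0.05) / (0.20475 + 0.05) = 0.33557 / 0.25475 ≈ 1.3172
Ratio ≈ 1.32:1


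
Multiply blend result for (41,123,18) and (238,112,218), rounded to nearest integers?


Multiply: C = A×B/255, rounded to nearest integer
R: 41×238/255 = 9758/255 ≈ 38.267 → 38
G: 123×112/255 = 13776/255 ≈ 54.024 → 54
B: 18×218/255 = 3924/255 ≈ 15.388 → 15
= RGB(38, 54, 15)


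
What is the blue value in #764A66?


Color: #764A66
R = 76 = 118
G = 4A = 74
B = 66 = 102
Blue = 102


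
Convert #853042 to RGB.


85 → 133 (R)
30 → 48 (G)
42 → 66 (B)
= RGB(133, 48, 66)


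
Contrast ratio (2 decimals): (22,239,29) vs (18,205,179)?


Linearize each sRGB channel c=v/255: c/12.92 if c ≤ 0.04045 else ((c+0.055)/1.055)^2.4
L = 0.2126×R_lin + 0.7152×G_lin + 0.0722×B_lin
Color 1 (22,239,29):
  R=22: 22/255≈0.0863 > 0.04045 → ((0.0863+0.055)/1.055)^2.4 ≈ 0.00802
  G=239: 239/255≈0.9373 > 0.04045 → ((0.9373+0.055)/1.055)^2.4 ≈ 0.86316
  B=29: 29/255≈0.1137 > 0.04045 → ((0.1137+0.055)/1.055)^2.4 ≈ 0.01229
  L1 = 0.2126×0.00802 + 0.7152×0.86316 + 0.0722×0.01229 ≈ 0.61992
Color 2 (18,205,179):
  R=18: 18/255≈0.0706 > 0.04045 → ((0.0706+0.055)/1.055)^2.4 ≈ 0.00605
  G=205: 205/255≈0.8039 > 0.04045 → ((0.8039+0.055)/1.055)^2.4 ≈ 0.61050
  B=179: 179/255≈0.7020 > 0.04045 → ((0.7020+0.055)/1.055)^2.4 ≈ 0.45079
  L2 = 0.2126×0.00605 + 0.7152×0.61050 + 0.0722×0.45079 ≈ 0.47046
Lighter = 0.61992, Darker = 0.47046
Ratio = (L_lighter + 0.05) / (L_darker + 0.05)
Ratio = (0.61992 + 0.05) / (0.47046 + 0.05) = 0.66992 / 0.52046 ≈ 1.2872
Ratio ≈ 1.29:1


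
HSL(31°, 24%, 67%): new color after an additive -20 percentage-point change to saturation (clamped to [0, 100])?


Original S = 24%
Adjustment = -20 percentage points
New S = 24 + (-20) = 4
Clamp to [0, 100] → 4
= HSL(31°, 4%, 67%)


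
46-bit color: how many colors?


Colors = 2^bits = 2^46
= 70,368,744,177,664 colors


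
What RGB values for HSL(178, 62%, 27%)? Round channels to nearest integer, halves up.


H=178°, S=0.62, L=0.27
C = (1-|2L-1|)×S = (1-|-0.46|)×0.62 = 0.3348
H' = H/60 = 178/60 ≈ 2.9667; X = C×(1-|H' mod 2 - 1|) = 0.32364
m = L - C/2 = 0.27 - 0.1674 = 0.1026
Sector ⌊H'⌋ = 2 → (R',G',B') = (0.0, 0.3348, 0.32364)
RGB = ((R'+m)×255, (G'+m)×255, (B'+m)×255) = (26.163, 111.537, 108.6912)
Round half up → RGB(26, 112, 109)


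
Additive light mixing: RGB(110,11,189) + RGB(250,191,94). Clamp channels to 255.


Additive: each channel = min(255, C₁+C₂)
R: 110+250 = 360 → 255
G: 11+191 = 202 → 202
B: 189+94 = 283 → 255
= RGB(255, 202, 255)


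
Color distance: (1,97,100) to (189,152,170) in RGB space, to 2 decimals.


d = √[(R₁-R₂)² + (G₁-G₂)² + (B₁-B₂)²]
d = √[(1-189)² + (97-152)² + (100-170)²]
d = √[35344 + 3025 + 4900]
d = √43269
d ≈ 208.01


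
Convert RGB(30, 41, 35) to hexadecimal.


R = 30 → 1E (hex)
G = 41 → 29 (hex)
B = 35 → 23 (hex)
Hex = #1E2923


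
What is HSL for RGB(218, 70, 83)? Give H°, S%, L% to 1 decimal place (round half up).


Normalize: R'=218/255≈0.8549, G'=70/255≈0.2745, B'=83/255≈0.3255
Max=218/255, Min=70/255, Δ=Max-Min=148/255
L = (Max+Min)/2 = (218+70)/510 = 288/510 = 0.56470… → L = 56.5%
L > 0.5 → S = Δ/(2-Max-Min) = 148/(510-218-70) = 148/222 = 0.66666… → S = 66.7%
(the 1/255 factors cancel in S and H, so raw channel differences can be used)
Max is R' → H = 60 × (((G-B)/Δ) mod 6) = 60 × (((70-83)/148) mod 6)
  (-13)/148 = -0.0878…; negative, so add 6 → 5.9121…
  H = 60 × 5.9121… = 354.729…° → H = 354.7°
= HSL(354.7°, 66.7%, 56.5%)


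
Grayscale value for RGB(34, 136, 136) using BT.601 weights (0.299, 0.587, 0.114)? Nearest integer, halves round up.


Gray = 0.299×R + 0.587×G + 0.114×B
Gray = 0.299×34 + 0.587×136 + 0.114×136
Gray = 10.166 + 79.832 + 15.504
Gray = 105.502 → round half up → 106
Gray = 106


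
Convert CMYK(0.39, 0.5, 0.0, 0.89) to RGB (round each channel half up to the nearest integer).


R = 255 × (1-C) × (1-K) = 255 × 0.61 × 0.11 = 17.1105 → 17
G = 255 × (1-M) × (1-K) = 255 × 0.50 × 0.11 = 14.025 → 14
B = 255 × (1-Y) × (1-K) = 255 × 1.00 × 0.11 = 28.05 → 28
= RGB(17, 14, 28)


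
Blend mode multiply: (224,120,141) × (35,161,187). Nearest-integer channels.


Multiply: C = A×B/255, rounded to nearest integer
R: 224×35/255 = 7840/255 ≈ 30.745 → 31
G: 120×161/255 = 19320/255 ≈ 75.765 → 76
B: 141×187/255 = 26367/255 ≈ 103.400 → 103
= RGB(31, 76, 103)


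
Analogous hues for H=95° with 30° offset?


Base hue: 95°
Left analog: (95 - 30) mod 360 = 65°
Right analog: (95 + 30) mod 360 = 125°
Analogous hues = 65° and 125°


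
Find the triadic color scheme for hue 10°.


Triadic: equally spaced at 120° intervals
H1 = 10°
H2 = (10 + 120) mod 360 = 130°
H3 = (10 + 240) mod 360 = 250°
Triadic = 10°, 130°, 250°


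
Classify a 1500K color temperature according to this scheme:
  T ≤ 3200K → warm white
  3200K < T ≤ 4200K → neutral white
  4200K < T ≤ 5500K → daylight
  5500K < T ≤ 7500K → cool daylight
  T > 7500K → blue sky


Temperature: 1500K
1500K ≤ 3200K → warm white
Classification: warm white


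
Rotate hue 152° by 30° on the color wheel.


New hue = (H + rotation) mod 360
New hue = (152 + 30) mod 360
= 182 mod 360
= 182°


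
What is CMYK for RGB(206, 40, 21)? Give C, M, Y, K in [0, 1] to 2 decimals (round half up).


R'=206/255≈0.8078, G'=40/255≈0.1569, B'=21/255≈0.0824
K = 1 - max(R',G',B') = 1 - 206/255 = 49/255 = 0.19215… → 0.19
(1-R'-K)/(1-K) simplifies to (max-R)/max with max = 206:
C = (206-206)/206 = 0/206 = 0 → 0.00
M = (206-40)/206 = 166/206 = 0.80582… → 0.81
Y = (206-21)/206 = 185/206 = 0.89805… → 0.90
= CMYK(0.00, 0.81, 0.90, 0.19)


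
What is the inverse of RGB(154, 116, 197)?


Invert: (255-R, 255-G, 255-B)
R: 255-154 = 101
G: 255-116 = 139
B: 255-197 = 58
= RGB(101, 139, 58)


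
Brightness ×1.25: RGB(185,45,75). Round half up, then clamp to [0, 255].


Multiply each channel by 1.25, round half up, clamp to [0, 255]
R: 185×1.25 = 231.25 → round → 231
G: 45×1.25 = 56.25 → round → 56
B: 75×1.25 = 93.75 → round → 94
= RGB(231, 56, 94)


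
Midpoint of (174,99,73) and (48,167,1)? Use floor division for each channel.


Midpoint: each channel = ⌊(C₁+C₂)/2⌋
R: ⌊(174+48)/2⌋ = 111
G: ⌊(99+167)/2⌋ = 133
B: ⌊(73+1)/2⌋ = 37
= RGB(111, 133, 37)


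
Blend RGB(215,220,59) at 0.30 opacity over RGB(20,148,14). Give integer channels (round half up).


C = α×F + (1-α)×B, with 1-α = 0.70
R: 0.30×215 + 0.70×20 = 64.50 + 14.00 = 78.50 → 79
G: 0.30×220 + 0.70×148 = 66.00 + 103.60 = 169.60 → 170
B: 0.30×59 + 0.70×14 = 17.70 + 9.80 = 27.50 → 28
= RGB(79, 170, 28)


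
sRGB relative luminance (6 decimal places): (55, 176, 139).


Linearize each channel (sRGB transfer function): c = v/255; c_lin = c/12.92 if c ≤ 0.04045, else ((c+0.055)/1.055)^2.4
  R: 55/255 ≈ 0.215686 > 0.04045 → ((0.215686+0.055)/1.055)^2.4 ≈ 0.038204
  G: 176/255 ≈ 0.690196 > 0.04045 → ((0.690196+0.055)/1.055)^2.4 ≈ 0.434154
  B: 139/255 ≈ 0.545098 > 0.04045 → ((0.545098+0.055)/1.055)^2.4 ≈ 0.258183
R_lin = 0.038204, G_lin = 0.434154, B_lin = 0.258183
L = 0.2126×R + 0.7152×G + 0.0722×B
L = 0.2126×0.038204 + 0.7152×0.434154 + 0.0722×0.258183
L ≈ 0.337270


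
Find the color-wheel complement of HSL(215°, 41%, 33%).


Complement = opposite side of color wheel = hue + 180°
H' = (215 + 180) mod 360 = 35°
S and L unchanged.
= HSL(35°, 41%, 33%)


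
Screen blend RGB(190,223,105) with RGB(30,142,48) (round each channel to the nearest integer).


Screen: C = 255 - (255-A)×(255-B)/255, rounded to nearest integer
R: 255 - (255-190)×(255-30)/255 = 255 - 14625/255 ≈ 255 - 57.353 = 197.647 → 198
G: 255 - (255-223)×(255-142)/255 = 255 - 3616/255 ≈ 255 - 14.180 = 240.820 → 241
B: 255 - (255-105)×(255-48)/255 = 255 - 31050/255 ≈ 255 - 121.765 = 133.235 → 133
= RGB(198, 241, 133)


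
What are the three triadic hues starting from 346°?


Triadic: equally spaced at 120° intervals
H1 = 346°
H2 = (346 + 120) mod 360 = 106°
H3 = (346 + 240) mod 360 = 226°
Triadic = 346°, 106°, 226°


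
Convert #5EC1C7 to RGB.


5E → 94 (R)
C1 → 193 (G)
C7 → 199 (B)
= RGB(94, 193, 199)


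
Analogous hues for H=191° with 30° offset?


Base hue: 191°
Left analog: (191 - 30) mod 360 = 161°
Right analog: (191 + 30) mod 360 = 221°
Analogous hues = 161° and 221°


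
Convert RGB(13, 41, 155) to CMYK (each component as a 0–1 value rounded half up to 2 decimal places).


R'=13/255≈0.0510, G'=41/255≈0.1608, B'=155/255≈0.6078
K = 1 - max(R',G',B') = 1 - 155/255 = 100/255 = 0.39215… → 0.39
(1-R'-K)/(1-K) simplifies to (max-R)/max with max = 155:
C = (155-13)/155 = 142/155 = 0.91612… → 0.92
M = (155-41)/155 = 114/155 = 0.73548… → 0.74
Y = (155-155)/155 = 0/155 = 0 → 0.00
= CMYK(0.92, 0.74, 0.00, 0.39)


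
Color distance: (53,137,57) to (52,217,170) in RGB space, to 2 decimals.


d = √[(R₁-R₂)² + (G₁-G₂)² + (B₁-B₂)²]
d = √[(53-52)² + (137-217)² + (57-170)²]
d = √[1 + 6400 + 12769]
d = √19170
d ≈ 138.46


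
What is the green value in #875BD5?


Color: #875BD5
R = 87 = 135
G = 5B = 91
B = D5 = 213
Green = 91


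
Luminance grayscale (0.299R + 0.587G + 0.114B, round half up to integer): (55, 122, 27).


Gray = 0.299×R + 0.587×G + 0.114×B
Gray = 0.299×55 + 0.587×122 + 0.114×27
Gray = 16.445 + 71.614 + 3.078
Gray = 91.137 → round half up → 91
Gray = 91


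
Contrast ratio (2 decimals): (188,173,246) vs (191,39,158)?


Linearize each sRGB channel c=v/255: c/12.92 if c ≤ 0.04045 else ((c+0.055)/1.055)^2.4
L = 0.2126×R_lin + 0.7152×G_lin + 0.0722×B_lin
Color 1 (188,173,246):
  R=188: 188/255≈0.7373 > 0.04045 → ((0.7373+0.055)/1.055)^2.4 ≈ 0.50289
  G=173: 173/255≈0.6784 > 0.04045 → ((0.6784+0.055)/1.055)^2.4 ≈ 0.41789
  B=246: 246/255≈0.9647 > 0.04045 → ((0.9647+0.055)/1.055)^2.4 ≈ 0.92158
  L1 = 0.2126×0.50289 + 0.7152×0.41789 + 0.0722×0.92158 ≈ 0.47232
Color 2 (191,39,158):
  R=191: 191/255≈0.7490 > 0.04045 → ((0.7490+0.055)/1.055)^2.4 ≈ 0.52100
  G=39: 39/255≈0.1529 > 0.04045 → ((0.1529+0.055)/1.055)^2.4 ≈ 0.02029
  B=158: 158/255≈0.6196 > 0.04045 → ((0.6196+0.055)/1.055)^2.4 ≈ 0.34191
  L2 = 0.2126×0.52100 + 0.7152×0.02029 + 0.0722×0.34191 ≈ 0.14996
Lighter = 0.47232, Darker = 0.14996
Ratio = (L_lighter + 0.05) / (L_darker + 0.05)
Ratio = (0.47232 + 0.05) / (0.14996 + 0.05) = 0.52232 / 0.19996 ≈ 2.6121
Ratio ≈ 2.61:1


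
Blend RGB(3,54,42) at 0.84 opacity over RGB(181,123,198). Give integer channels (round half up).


C = α×F + (1-α)×B, with 1-α = 0.16
R: 0.84×3 + 0.16×181 = 2.52 + 28.96 = 31.48 → 31
G: 0.84×54 + 0.16×123 = 45.36 + 19.68 = 65.04 → 65
B: 0.84×42 + 0.16×198 = 35.28 + 31.68 = 66.96 → 67
= RGB(31, 65, 67)


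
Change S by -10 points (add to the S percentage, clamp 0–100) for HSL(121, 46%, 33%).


Original S = 46%
Adjustment = -10 percentage points
New S = 46 + (-10) = 36
Clamp to [0, 100] → 36
= HSL(121°, 36%, 33%)


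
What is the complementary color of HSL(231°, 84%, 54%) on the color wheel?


Complement = opposite side of color wheel = hue + 180°
H' = (231 + 180) mod 360 = 51°
S and L unchanged.
= HSL(51°, 84%, 54%)


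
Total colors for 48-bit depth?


Colors = 2^bits = 2^48
= 281,474,976,710,656 colors


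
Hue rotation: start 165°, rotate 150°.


New hue = (H + rotation) mod 360
New hue = (165 + 150) mod 360
= 315 mod 360
= 315°


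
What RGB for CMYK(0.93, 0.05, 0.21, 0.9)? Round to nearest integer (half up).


R = 255 × (1-C) × (1-K) = 255 × 0.07 × 0.10 = 1.785 → 2
G = 255 × (1-M) × (1-K) = 255 × 0.95 × 0.10 = 24.225 → 24
B = 255 × (1-Y) × (1-K) = 255 × 0.79 × 0.10 = 20.145 → 20
= RGB(2, 24, 20)


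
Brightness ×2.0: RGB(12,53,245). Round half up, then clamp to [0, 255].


Multiply each channel by 2.0, round half up, clamp to [0, 255]
R: 12×2.0 = 24
G: 53×2.0 = 106
B: 245×2.0 = 490 → clamp → 255
= RGB(24, 106, 255)


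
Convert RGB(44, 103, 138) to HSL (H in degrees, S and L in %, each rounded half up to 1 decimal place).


Normalize: R'=44/255≈0.1725, G'=103/255≈0.4039, B'=138/255≈0.5412
Max=138/255, Min=44/255, Δ=Max-Min=94/255
L = (Max+Min)/2 = (138+44)/510 = 182/510 = 0.35686… → L = 35.7%
L ≤ 0.5 → S = Δ/(Max+Min) = 94/(138+44) = 94/182 = 0.51648… → S = 51.6%
(the 1/255 factors cancel in S and H, so raw channel differences can be used)
Max is B' → H = 60 × ((R-G)/Δ + 4) = 60 × ((44-103)/94 + 4)
  -59/94 + 4 = -0.6276… + 4 = 3.3723…
  H = 60 × 3.3723… = 202.340…° → H = 202.3°
= HSL(202.3°, 51.6%, 35.7%)


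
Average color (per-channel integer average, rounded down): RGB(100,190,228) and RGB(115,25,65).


Midpoint: each channel = ⌊(C₁+C₂)/2⌋
R: ⌊(100+115)/2⌋ = 107
G: ⌊(190+25)/2⌋ = 107
B: ⌊(228+65)/2⌋ = 146
= RGB(107, 107, 146)


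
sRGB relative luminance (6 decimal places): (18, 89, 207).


Linearize each channel (sRGB transfer function): c = v/255; c_lin = c/12.92 if c ≤ 0.04045, else ((c+0.055)/1.055)^2.4
  R: 18/255 ≈ 0.070588 > 0.04045 → ((0.070588+0.055)/1.055)^2.4 ≈ 0.006049
  G: 89/255 ≈ 0.349020 > 0.04045 → ((0.349020+0.055)/1.055)^2.4 ≈ 0.099899
  B: 207/255 ≈ 0.811765 > 0.04045 → ((0.811765+0.055)/1.055)^2.4 ≈ 0.623960
R_lin = 0.006049, G_lin = 0.099899, B_lin = 0.623960
L = 0.2126×R + 0.7152×G + 0.0722×B
L = 0.2126×0.006049 + 0.7152×0.099899 + 0.0722×0.623960
L ≈ 0.117783


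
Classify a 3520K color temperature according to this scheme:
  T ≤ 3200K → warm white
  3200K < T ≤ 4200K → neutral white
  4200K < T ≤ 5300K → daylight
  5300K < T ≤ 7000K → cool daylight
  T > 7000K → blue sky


Temperature: 3520K
3200K < 3520K ≤ 4200K → neutral white
Classification: neutral white


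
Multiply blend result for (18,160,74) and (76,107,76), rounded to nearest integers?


Multiply: C = A×B/255, rounded to nearest integer
R: 18×76/255 = 1368/255 ≈ 5.365 → 5
G: 160×107/255 = 17120/255 ≈ 67.137 → 67
B: 74×76/255 = 5624/255 ≈ 22.055 → 22
= RGB(5, 67, 22)


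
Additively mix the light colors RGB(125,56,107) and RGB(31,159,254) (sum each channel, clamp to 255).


Additive: each channel = min(255, C₁+C₂)
R: 125+31 = 156 → 156
G: 56+159 = 215 → 215
B: 107+254 = 361 → 255
= RGB(156, 215, 255)


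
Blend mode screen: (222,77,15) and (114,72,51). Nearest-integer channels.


Screen: C = 255 - (255-A)×(255-B)/255, rounded to nearest integer
R: 255 - (255-222)×(255-114)/255 = 255 - 4653/255 ≈ 255 - 18.247 = 236.753 → 237
G: 255 - (255-77)×(255-72)/255 = 255 - 32574/255 ≈ 255 - 127.741 = 127.259 → 127
B: 255 - (255-15)×(255-51)/255 = 255 - 48960/255 ≈ 255 - 192.000 = 63.000 → 63
= RGB(237, 127, 63)


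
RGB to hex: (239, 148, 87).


R = 239 → EF (hex)
G = 148 → 94 (hex)
B = 87 → 57 (hex)
Hex = #EF9457


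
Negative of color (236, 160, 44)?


Invert: (255-R, 255-G, 255-B)
R: 255-236 = 19
G: 255-160 = 95
B: 255-44 = 211
= RGB(19, 95, 211)


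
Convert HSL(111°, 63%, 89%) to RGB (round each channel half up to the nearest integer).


H=111°, S=0.63, L=0.89
C = (1-|2L-1|)×S = (1-|0.78|)×0.63 = 0.1386
H' = H/60 = 111/60 ≈ 1.8500; X = C×(1-|H' mod 2 - 1|) = 0.02079
m = L - C/2 = 0.89 - 0.0693 = 0.8207
Sector ⌊H'⌋ = 1 → (R',G',B') = (0.02079, 0.1386, 0.0)
RGB = ((R'+m)×255, (G'+m)×255, (B'+m)×255) = (214.57995, 244.6215, 209.2785)
Round half up → RGB(215, 245, 209)


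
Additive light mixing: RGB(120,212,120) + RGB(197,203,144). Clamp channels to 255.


Additive: each channel = min(255, C₁+C₂)
R: 120+197 = 317 → 255
G: 212+203 = 415 → 255
B: 120+144 = 264 → 255
= RGB(255, 255, 255)


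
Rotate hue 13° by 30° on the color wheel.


New hue = (H + rotation) mod 360
New hue = (13 + 30) mod 360
= 43 mod 360
= 43°
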